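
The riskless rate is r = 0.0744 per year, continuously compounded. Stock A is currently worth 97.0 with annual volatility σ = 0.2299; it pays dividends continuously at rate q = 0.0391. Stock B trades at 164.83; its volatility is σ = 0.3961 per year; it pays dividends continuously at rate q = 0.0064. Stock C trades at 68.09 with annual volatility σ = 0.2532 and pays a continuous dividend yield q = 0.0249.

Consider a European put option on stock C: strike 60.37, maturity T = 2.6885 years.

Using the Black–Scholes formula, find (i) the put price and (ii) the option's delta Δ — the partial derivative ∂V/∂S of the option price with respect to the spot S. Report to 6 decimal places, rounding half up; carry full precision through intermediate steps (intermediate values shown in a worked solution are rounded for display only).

σ√T = 0.2532·√2.6885 = 0.415163
d₁ = (ln(S/K) + (r−q+σ²/2)T) / (σ√T) = (ln(68.09/60.37) + (0.0744−0.0249+0.2532²/2)·2.6885) / 0.415163 = (0.120338 + 0.219261) / 0.415163 = 0.817989
d₂ = d₁ − σ√T = 0.817989 − 0.415163 = 0.402826
e^{−rT} = 0.818711
e^{−qT} = 0.935248
N(−d₁) = 0.206682,  N(−d₂) = 0.343538
Put price V = K·e^{−rT}·N(−d₂) − S·e^{−qT}·N(−d₁) = 16.979561 − 13.161698 = 3.817863
Δ = −e^{−qT}·N(−d₁) = -0.193299

price = 3.817863
Δ = -0.193299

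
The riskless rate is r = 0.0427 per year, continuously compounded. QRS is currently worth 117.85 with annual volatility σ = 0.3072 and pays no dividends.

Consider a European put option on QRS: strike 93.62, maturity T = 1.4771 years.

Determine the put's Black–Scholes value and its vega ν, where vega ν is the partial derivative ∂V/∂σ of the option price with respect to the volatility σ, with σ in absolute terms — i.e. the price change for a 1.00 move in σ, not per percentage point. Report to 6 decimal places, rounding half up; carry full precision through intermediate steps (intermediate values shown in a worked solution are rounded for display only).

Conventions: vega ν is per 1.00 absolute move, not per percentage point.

price = 4.638831
ν = 35.624463

σ√T = 0.3072·√1.4771 = 0.373359
d₁ = (ln(S/K) + (r+σ²/2)T) / (σ√T) = (ln(117.85/93.62) + (0.0427+0.3072²/2)·1.4771) / 0.373359 = (0.230169 + 0.132770) / 0.373359 = 0.972092
d₂ = d₁ − σ√T = 0.972092 − 0.373359 = 0.598734
e^{−rT} = 0.938876
N(−d₁) = 0.165502,  N(−d₂) = 0.274675
Put price V = K·e^{−rT}·N(−d₂) − S·N(−d₁) = 24.143274 − 19.504443 = 4.638831
φ(d₁) = (1/√(2π))·e^{−d₁²/2} = 0.248722
ν = S·φ(d₁)·√T = 35.624463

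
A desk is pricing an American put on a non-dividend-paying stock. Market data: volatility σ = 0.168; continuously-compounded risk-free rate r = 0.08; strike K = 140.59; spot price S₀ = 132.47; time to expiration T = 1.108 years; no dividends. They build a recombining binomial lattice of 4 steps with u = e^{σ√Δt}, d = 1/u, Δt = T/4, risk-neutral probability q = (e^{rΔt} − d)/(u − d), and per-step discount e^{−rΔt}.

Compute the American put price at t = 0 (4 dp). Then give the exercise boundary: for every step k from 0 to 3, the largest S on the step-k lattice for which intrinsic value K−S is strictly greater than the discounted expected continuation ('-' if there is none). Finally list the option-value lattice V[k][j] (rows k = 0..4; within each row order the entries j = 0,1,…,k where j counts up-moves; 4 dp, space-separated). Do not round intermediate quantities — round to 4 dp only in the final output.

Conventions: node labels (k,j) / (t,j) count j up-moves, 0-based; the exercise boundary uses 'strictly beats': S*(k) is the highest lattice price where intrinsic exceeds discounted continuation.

Δt=0.27700  u=1.09245  d=0.91538  q=0.60445  discount=0.97808
step 4 (expiry): payoffs max(K−S,0) = 47.5828 29.5915 8.1200 0.0000 0.0000
step 3: (k=3,j=0): S=101.6054, K−S=38.9846, hold=35.9034 ⇒ V=38.9846 exercise | (k=3,j=1): S=121.2599, K−S=19.3301, hold=16.2489 ⇒ V=19.3301 exercise | (k=3,j=2): S=144.7164, K−S=0.0000, hold=3.1414 ⇒ V=3.1414 continue | (k=3,j=3): S=172.7103, K−S=0.0000, hold=0.0000 ⇒ V=0.0000 continue  boundary S*=121.2599
step 2: (k=2,j=0): S=110.9985, K−S=29.5915, hold=26.5103 ⇒ V=29.5915 exercise | (k=2,j=1): S=132.4700, K−S=8.1200, hold=9.3356 ⇒ V=9.3356 continue | (k=2,j=2): S=158.0949, K−S=0.0000, hold=1.2153 ⇒ V=1.2153 continue  boundary S*=110.9985
step 1: (k=1,j=0): S=121.2599, K−S=19.3301, hold=16.9675 ⇒ V=19.3301 exercise | (k=1,j=1): S=144.7164, K−S=0.0000, hold=4.3302 ⇒ V=4.3302 continue  boundary S*=121.2599
step 0: (k=0,j=0): S=132.4700, K−S=8.1200, hold=10.0384 ⇒ V=10.0384 continue  boundary S*=-

price = 10.0384
boundary = - 121.2599 110.9985 121.2599
tree:
10.0384
19.3301 4.3302
29.5915 9.3356 1.2153
38.9846 19.3301 3.1414 0.0000
47.5828 29.5915 8.1200 0.0000 0.0000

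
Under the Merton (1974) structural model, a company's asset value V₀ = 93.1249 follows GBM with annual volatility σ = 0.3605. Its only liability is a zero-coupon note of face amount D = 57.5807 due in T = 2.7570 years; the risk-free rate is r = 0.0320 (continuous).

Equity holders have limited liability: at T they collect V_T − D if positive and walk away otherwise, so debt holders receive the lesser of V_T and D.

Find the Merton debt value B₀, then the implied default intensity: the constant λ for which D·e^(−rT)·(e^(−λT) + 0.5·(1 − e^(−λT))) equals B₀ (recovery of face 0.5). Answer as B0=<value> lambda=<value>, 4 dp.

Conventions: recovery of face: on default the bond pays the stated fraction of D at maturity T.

B0=48.9879 lambda=0.0553

Equity is a call on the firm's assets struck at D = 57.5807:
d₁ = [ln(V₀/D) + (r + σ²/2)T] / (σ√T)
   = [ln(93.1249/57.5807) + (0.0320 + 0.5·0.3605²)·2.7570] / (0.3605·√2.7570)
   = [0.480754 + 0.267374] / 0.598582 = 1.249834
d₂ = d₁ − σ√T = 1.249834 − 0.598582 = 0.651252
N(d₁) = 0.894320,  N(d₂) = 0.742558,  e^(−rT) = 0.915556
E₀ = V₀·N(d₁) − D·e^(−rT)·N(d₂)
   = 93.1249·0.894320 − 57.5807·0.915556·0.742558 = 44.137020
B₀ = V₀ − E₀ = 93.1249 − 44.137020 = 48.987880
e^(−λT) = (B₀·e^(rT)/D − 0.5)/(1 − 0.5) = (48.9879·1.092233/57.5807 − 0.5)/0.5 = 0.85847650
λ = −ln(0.85847650)/2.7570 = 0.055349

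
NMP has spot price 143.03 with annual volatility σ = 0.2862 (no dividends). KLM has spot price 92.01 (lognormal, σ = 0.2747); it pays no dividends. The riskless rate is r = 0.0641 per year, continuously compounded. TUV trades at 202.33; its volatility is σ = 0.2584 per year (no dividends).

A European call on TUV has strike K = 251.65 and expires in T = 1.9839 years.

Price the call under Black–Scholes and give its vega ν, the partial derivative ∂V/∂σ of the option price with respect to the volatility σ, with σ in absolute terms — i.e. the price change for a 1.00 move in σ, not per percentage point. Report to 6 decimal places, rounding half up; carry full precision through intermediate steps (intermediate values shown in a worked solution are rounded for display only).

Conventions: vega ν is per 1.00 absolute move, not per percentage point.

price = 21.913149
ν = 113.429768

σ√T = 0.2584·√1.9839 = 0.363959
d₁ = (ln(S/K) + (r+σ²/2)T) / (σ√T) = (ln(202.33/251.65) + (0.0641+0.2584²/2)·1.9839) / 0.363959 = (-0.218139 + 0.193401) / 0.363959 = -0.067970
d₂ = d₁ − σ√T = -0.067970 − 0.363959 = -0.431929
e^{−rT} = 0.880586
N(d₁) = 0.472905,  N(d₂) = 0.332897
Call price V = S·N(d₁) − K·e^{−rT}·N(d₂) = 95.682849 − 73.769700 = 21.913149
φ(d₁) = (1/√(2π))·e^{−d₁²/2} = 0.398022
ν = S·φ(d₁)·√T = 113.429768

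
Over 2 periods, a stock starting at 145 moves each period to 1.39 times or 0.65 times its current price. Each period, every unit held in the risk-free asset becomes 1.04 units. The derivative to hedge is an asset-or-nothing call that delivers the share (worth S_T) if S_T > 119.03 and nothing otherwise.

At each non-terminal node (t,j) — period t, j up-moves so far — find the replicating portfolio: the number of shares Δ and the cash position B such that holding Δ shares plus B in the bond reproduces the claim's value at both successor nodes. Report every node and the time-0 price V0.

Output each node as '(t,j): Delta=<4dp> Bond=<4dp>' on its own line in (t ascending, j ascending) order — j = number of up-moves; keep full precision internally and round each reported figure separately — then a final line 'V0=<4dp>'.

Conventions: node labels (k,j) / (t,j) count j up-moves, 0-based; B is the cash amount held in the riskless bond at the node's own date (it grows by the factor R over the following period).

Risk-neutral probability p* = (R−d)/(u−d) = (1.04−0.65)/(1.39−0.65) = 0.5270.
Terminal payoffs: V(2,0)=0.0000, V(2,1)=131.0075, V(2,2)=280.1545
(1,0): S=94.2500. Δ = (V_up−V_dn)/(S_up−S_dn) = (131.0075−0.0000)/(131.0075−61.2625) = 1.8784. V = [p*·131.0075 + (1−p*)·0.0000]/1.04 = 66.3889. B = V − Δ·S = -110.6482.
(1,1): S=201.5500. Δ = (V_up−V_dn)/(S_up−S_dn) = (280.1545−131.0075)/(280.1545−131.0075) = 1.0000. V = [p*·280.1545 + (1−p*)·131.0075]/1.04 = 201.5500. B = V − Δ·S = 0.0000.
(0,0): S=145.0000. Δ = (V_up−V_dn)/(S_up−S_dn) = (201.5500−66.3889)/(201.5500−94.2500) = 1.2597. V = [p*·201.5500 + (1−p*)·66.3889]/1.04 = 132.3293. B = V − Δ·S = -50.3208.
As a check, the time-0 holding Δ(0,0)·S0 + B(0,0) comes to 132.3293 — exactly V0.

(0,0): Delta=1.2597 Bond=-50.3208
(1,0): Delta=1.8784 Bond=-110.6482
(1,1): Delta=1.0000 Bond=0.0000
V0=132.3293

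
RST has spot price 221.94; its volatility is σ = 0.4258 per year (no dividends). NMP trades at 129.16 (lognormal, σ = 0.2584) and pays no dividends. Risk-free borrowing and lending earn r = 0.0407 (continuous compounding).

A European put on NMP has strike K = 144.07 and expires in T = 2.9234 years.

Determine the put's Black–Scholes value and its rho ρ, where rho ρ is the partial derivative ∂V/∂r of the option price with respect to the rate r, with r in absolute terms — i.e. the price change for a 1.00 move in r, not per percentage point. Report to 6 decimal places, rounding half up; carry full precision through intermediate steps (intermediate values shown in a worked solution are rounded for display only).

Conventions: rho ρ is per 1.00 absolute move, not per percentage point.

σ√T = 0.2584·√2.9234 = 0.441811
d₁ = (ln(S/K) + (r+σ²/2)T) / (σ√T) = (ln(129.16/144.07) + (0.0407+0.2584²/2)·2.9234) / 0.441811 = (-0.109247 + 0.216581) / 0.441811 = 0.242940
d₂ = d₁ − σ√T = 0.242940 − 0.441811 = -0.198871
e^{−rT} = 0.887823
N(−d₁) = 0.404026,  N(−d₂) = 0.578818
Put price V = K·e^{−rT}·N(−d₂) − S·N(−d₁) = 74.035902 − 52.183994 = 21.851909
ρ = −K·T·e^{−rT}·N(−d₂) = -216.436557

price = 21.851909
ρ = -216.436557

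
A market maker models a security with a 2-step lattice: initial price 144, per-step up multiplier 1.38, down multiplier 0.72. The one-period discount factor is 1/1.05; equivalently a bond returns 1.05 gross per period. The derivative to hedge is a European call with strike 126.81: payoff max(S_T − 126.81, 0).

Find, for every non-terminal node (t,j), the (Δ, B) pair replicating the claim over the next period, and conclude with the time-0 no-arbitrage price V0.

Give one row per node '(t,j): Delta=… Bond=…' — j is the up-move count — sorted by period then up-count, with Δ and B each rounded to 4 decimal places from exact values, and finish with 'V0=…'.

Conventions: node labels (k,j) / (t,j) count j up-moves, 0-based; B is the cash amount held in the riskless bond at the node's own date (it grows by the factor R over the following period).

(0,0): Delta=0.7387 Bond=-65.5589
(1,0): Delta=0.2377 Bond=-16.9022
(1,1): Delta=1.0000 Bond=-120.7714
V0=40.8073

Risk-neutral probability p* = (R−d)/(u−d) = (1.05−0.72)/(1.38−0.72) = 0.5000.
Expiry values: V(2,0)=0.0000, V(2,1)=16.2684, V(2,2)=147.4236
(1,0): S=103.6800. Δ = (V_up−V_dn)/(S_up−S_dn) = (16.2684−0.0000)/(143.0784−74.6496) = 0.2377. V = [p*·16.2684 + (1−p*)·0.0000]/1.05 = 7.7469. B = V − Δ·S = -16.9022.
(1,1): S=198.7200. Δ = (V_up−V_dn)/(S_up−S_dn) = (147.4236−16.2684)/(274.2336−143.0784) = 1.0000. V = [p*·147.4236 + (1−p*)·16.2684]/1.05 = 77.9486. B = V − Δ·S = -120.7714.
(0,0): S=144.0000. Δ = (V_up−V_dn)/(S_up−S_dn) = (77.9486−7.7469)/(198.7200−103.6800) = 0.7387. V = [p*·77.9486 + (1−p*)·7.7469]/1.05 = 40.8073. B = V − Δ·S = -65.5589.
Verification: the root portfolio costs Δ(0,0)·S0 + B(0,0) = 40.8073, matching V0.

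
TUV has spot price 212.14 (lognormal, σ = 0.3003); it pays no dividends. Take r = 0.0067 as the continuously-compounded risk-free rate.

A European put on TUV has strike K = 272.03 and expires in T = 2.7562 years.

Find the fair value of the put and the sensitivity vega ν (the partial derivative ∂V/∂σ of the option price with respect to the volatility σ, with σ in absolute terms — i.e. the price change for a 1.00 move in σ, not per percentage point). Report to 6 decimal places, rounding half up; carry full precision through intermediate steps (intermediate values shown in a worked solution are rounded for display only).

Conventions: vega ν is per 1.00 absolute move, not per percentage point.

σ√T = 0.3003·√2.7562 = 0.498552
d₁ = (ln(S/K) + (r+σ²/2)T) / (σ√T) = (ln(212.14/272.03) + (0.0067+0.3003²/2)·2.7562) / 0.498552 = (-0.248666 + 0.142744) / 0.498552 = -0.212460
d₂ = d₁ − σ√T = -0.212460 − 0.498552 = -0.711012
e^{−rT} = 0.981703
N(−d₁) = 0.584126,  N(−d₂) = 0.761462
Put price V = K·e^{−rT}·N(−d₂) − S·N(−d₁) = 203.350321 − 123.916435 = 79.433887
φ(d₁) = (1/√(2π))·e^{−d₁²/2} = 0.390039
ν = S·φ(d₁)·√T = 137.368188

price = 79.433887
ν = 137.368188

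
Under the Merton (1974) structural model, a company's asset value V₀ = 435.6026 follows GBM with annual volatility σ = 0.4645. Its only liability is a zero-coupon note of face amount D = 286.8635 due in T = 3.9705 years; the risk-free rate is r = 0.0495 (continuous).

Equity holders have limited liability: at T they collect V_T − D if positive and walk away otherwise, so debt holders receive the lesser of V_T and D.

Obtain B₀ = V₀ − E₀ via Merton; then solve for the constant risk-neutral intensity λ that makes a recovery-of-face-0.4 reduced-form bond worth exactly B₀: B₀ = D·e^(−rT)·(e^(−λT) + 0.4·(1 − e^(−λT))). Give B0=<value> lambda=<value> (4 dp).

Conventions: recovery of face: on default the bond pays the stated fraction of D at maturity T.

B0=193.2230 lambda=0.0899

Equity is a call on the firm's assets struck at D = 286.8635:
d₁ = [ln(V₀/D) + (r + σ²/2)T] / (σ√T)
   = [ln(435.6026/286.8635) + (0.0495 + 0.5·0.4645²)·3.9705] / (0.4645·√3.9705)
   = [0.417724 + 0.624878] / 0.925568 = 1.126445
d₂ = d₁ − σ√T = 1.126445 − 0.925568 = 0.200877
N(d₁) = 0.870011,  N(d₂) = 0.579603,  e^(−rT) = 0.821569
E₀ = V₀·N(d₁) − D·e^(−rT)·N(d₂)
   = 435.6026·0.870011 − 286.8635·0.821569·0.579603 = 242.379599
B₀ = V₀ − E₀ = 435.6026 − 242.379599 = 193.223001
e^(−λT) = (B₀·e^(rT)/D − 0.4)/(1 − 0.4) = (193.2230·1.217184/286.8635 − 0.4)/0.6 = 0.69976654
λ = −ln(0.69976654)/3.9705 = 0.089915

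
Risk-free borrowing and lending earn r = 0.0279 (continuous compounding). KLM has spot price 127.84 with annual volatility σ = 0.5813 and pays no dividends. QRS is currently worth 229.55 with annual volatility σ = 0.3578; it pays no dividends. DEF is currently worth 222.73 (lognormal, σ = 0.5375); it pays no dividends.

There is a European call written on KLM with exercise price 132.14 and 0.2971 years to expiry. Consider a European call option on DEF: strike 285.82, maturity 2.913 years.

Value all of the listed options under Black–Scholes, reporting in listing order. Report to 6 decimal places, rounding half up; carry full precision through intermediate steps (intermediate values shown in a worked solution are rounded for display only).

[KLM call K=132.14]
σ√T = 0.5813·√0.2971 = 0.316848
d₁ = (ln(S/K) + (r+σ²/2)T) / (σ√T) = (ln(127.84/132.14) + (0.0279+0.5813²/2)·0.2971) / 0.316848 = (-0.033082 + 0.058486) / 0.316848 = 0.080174
d₂ = d₁ − σ√T = 0.080174 − 0.316848 = -0.236674
e^{−rT} = 0.991745
N(d₁) = 0.531951,  N(d₂) = 0.406455
price = S·N(d₁) − K·e^{−rT}·N(d₂) = 68.004573 − 53.265574 = 14.738999
[DEF call K=285.82]
σ√T = 0.5375·√2.913 = 0.917379
d₁ = (ln(S/K) + (r+σ²/2)T) / (σ√T) = (ln(222.73/285.82) + (0.0279+0.5375²/2)·2.913) / 0.917379 = (-0.249402 + 0.502065) / 0.917379 = 0.275418
d₂ = d₁ − σ√T = 0.275418 − 0.917379 = -0.641961
e^{−rT} = 0.921942
N(d₁) = 0.608502,  N(d₂) = 0.260449
price = S·N(d₁) − K·e^{−rT}·N(d₂) = 135.531753 − 68.630880 = 66.900873

price(KLM call K=132.14) = 14.738999
price(DEF call K=285.82) = 66.900873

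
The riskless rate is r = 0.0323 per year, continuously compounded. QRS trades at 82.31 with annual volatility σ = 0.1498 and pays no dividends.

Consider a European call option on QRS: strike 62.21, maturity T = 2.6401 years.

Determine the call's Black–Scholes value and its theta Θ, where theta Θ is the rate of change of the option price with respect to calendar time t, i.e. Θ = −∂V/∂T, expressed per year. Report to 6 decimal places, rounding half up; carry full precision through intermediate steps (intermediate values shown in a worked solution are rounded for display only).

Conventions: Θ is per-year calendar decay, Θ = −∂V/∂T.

price = 25.670912
Θ = -2.096212

σ√T = 0.1498·√2.6401 = 0.243401
d₁ = (ln(S/K) + (r+σ²/2)T) / (σ√T) = (ln(82.31/62.21) + (0.0323+0.1498²/2)·2.6401) / 0.243401 = (0.279977 + 0.114897) / 0.243401 = 1.622320
d₂ = d₁ − σ√T = 1.622320 − 0.243401 = 1.378919
e^{−rT} = 0.918260
N(d₁) = 0.947633,  N(d₂) = 0.916040
Call price V = S·N(d₁) − K·e^{−rT}·N(d₂) = 77.999640 − 52.328728 = 25.670912
φ(d₁) = (1/√(2π))·e^{−d₁²/2} = 0.107003
Θ = −S·φ(d₁)·σ/(2√T) − r·K·e^{−rT}·N(d₂) = −0.405994 − 1.690218 = -2.096212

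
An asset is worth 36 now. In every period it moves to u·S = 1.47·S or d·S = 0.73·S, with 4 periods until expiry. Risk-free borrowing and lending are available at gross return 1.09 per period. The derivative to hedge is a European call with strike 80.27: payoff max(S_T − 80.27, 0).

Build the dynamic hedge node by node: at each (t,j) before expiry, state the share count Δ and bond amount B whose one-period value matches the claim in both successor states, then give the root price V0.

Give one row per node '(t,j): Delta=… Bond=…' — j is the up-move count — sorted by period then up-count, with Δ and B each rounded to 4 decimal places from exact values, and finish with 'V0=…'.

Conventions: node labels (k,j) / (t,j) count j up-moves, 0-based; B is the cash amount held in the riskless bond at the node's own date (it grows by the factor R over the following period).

Since d<R<u, set p* = (R−d)/(u−d) = 0.4865; price each node as the discounted p*-expectation of its children.
Terminal payoffs: V(4,0)=0.0000, V(4,1)=0.0000, V(4,2)=0.0000, V(4,3)=3.2090, V(4,4)=87.8316
Node (3,0) S=14.0046: V=(p*·0.0000+(1−p*)·0.0000)/1.09=0.0000; Δ=(0.0000−0.0000)/(20.5868−10.2234)=0.0000; B=V−Δ·S=0.0000
Node (3,1) S=28.2011: V=(p*·0.0000+(1−p*)·0.0000)/1.09=0.0000; Δ=(0.0000−0.0000)/(41.4556−20.5868)=0.0000; B=V−Δ·S=0.0000
Node (3,2) S=56.7885: V=(p*·3.2090+(1−p*)·0.0000)/1.09=1.4322; Δ=(3.2090−0.0000)/(83.4790−41.4556)=0.0764; B=V−Δ·S=-2.9043
Node (3,3) S=114.3548: V=(p*·87.8316+(1−p*)·3.2090)/1.09=40.7126; Δ=(87.8316−3.2090)/(168.1016−83.4790)=1.0000; B=V−Δ·S=-73.6422
Node (2,0) S=19.1844: V=(p*·0.0000+(1−p*)·0.0000)/1.09=0.0000; Δ=(0.0000−0.0000)/(28.2011−14.0046)=0.0000; B=V−Δ·S=0.0000
Node (2,1) S=38.6316: V=(p*·1.4322+(1−p*)·0.0000)/1.09=0.6392; Δ=(1.4322−0.0000)/(56.7885−28.2011)=0.0501; B=V−Δ·S=-1.2962
Node (2,2) S=77.7924: V=(p*·40.7126+(1−p*)·1.4322)/1.09=18.8455; Δ=(40.7126−1.4322)/(114.3548−56.7885)=0.6823; B=V−Δ·S=-34.2361
Node (1,0) S=26.2800: V=(p*·0.6392+(1−p*)·0.0000)/1.09=0.2853; Δ=(0.6392−0.0000)/(38.6316−19.1844)=0.0329; B=V−Δ·S=-0.5785
Node (1,1) S=52.9200: V=(p*·18.8455+(1−p*)·0.6392)/1.09=8.7122; Δ=(18.8455−0.6392)/(77.7924−38.6316)=0.4649; B=V−Δ·S=-15.8908
Node (0,0) S=36.0000: V=(p*·8.7122+(1−p*)·0.2853)/1.09=4.0228; Δ=(8.7122−0.2853)/(52.9200−26.2800)=0.3163; B=V−Δ·S=-7.3649
Sanity check at the root: Δ(0,0)·S0 + B(0,0) reproduces V0 = 4.0228.

(0,0): Delta=0.3163 Bond=-7.3649
(1,0): Delta=0.0329 Bond=-0.5785
(1,1): Delta=0.4649 Bond=-15.8908
(2,0): Delta=0.0000 Bond=0.0000
(2,1): Delta=0.0501 Bond=-1.2962
(2,2): Delta=0.6823 Bond=-34.2361
(3,0): Delta=0.0000 Bond=0.0000
(3,1): Delta=0.0000 Bond=0.0000
(3,2): Delta=0.0764 Bond=-2.9043
(3,3): Delta=1.0000 Bond=-73.6422
V0=4.0228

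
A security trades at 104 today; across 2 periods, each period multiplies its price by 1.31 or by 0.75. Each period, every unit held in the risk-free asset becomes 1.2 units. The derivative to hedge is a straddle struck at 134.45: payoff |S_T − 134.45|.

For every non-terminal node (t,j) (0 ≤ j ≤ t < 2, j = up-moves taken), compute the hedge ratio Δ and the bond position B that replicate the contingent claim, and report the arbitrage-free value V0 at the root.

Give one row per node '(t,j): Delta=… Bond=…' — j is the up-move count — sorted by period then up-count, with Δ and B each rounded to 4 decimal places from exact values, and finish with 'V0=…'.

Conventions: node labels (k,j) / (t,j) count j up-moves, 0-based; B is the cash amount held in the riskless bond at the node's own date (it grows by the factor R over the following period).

(0,0): Delta=0.0124 Bond=27.5631
(1,0): Delta=-1.0000 Bond=112.0417
(1,1): Delta=0.1541 Bond=13.7729
V0=28.8510

Arbitrage-free pricing uses the up-move probability p* = (R−d)/(u−d) = 0.8036, discounting each step at R = 1.2.
Terminal payoffs: V(2,0)=75.9500, V(2,1)=32.2700, V(2,2)=44.0244
Node (1,0) S=78.0000: V=(p*·32.2700+(1−p*)·75.9500)/1.2=34.0417; Δ=(32.2700−75.9500)/(102.1800−58.5000)=-1.0000; B=V−Δ·S=112.0417
Node (1,1) S=136.2400: V=(p*·44.0244+(1−p*)·32.2700)/1.2=34.7629; Δ=(44.0244−32.2700)/(178.4744−102.1800)=0.1541; B=V−Δ·S=13.7729
Node (0,0) S=104.0000: V=(p*·34.7629+(1−p*)·34.0417)/1.2=28.8510; Δ=(34.7629−34.0417)/(136.2400−78.0000)=0.0124; B=V−Δ·S=27.5631
Sanity check at the root: Δ(0,0)·S0 + B(0,0) reproduces V0 = 28.8510.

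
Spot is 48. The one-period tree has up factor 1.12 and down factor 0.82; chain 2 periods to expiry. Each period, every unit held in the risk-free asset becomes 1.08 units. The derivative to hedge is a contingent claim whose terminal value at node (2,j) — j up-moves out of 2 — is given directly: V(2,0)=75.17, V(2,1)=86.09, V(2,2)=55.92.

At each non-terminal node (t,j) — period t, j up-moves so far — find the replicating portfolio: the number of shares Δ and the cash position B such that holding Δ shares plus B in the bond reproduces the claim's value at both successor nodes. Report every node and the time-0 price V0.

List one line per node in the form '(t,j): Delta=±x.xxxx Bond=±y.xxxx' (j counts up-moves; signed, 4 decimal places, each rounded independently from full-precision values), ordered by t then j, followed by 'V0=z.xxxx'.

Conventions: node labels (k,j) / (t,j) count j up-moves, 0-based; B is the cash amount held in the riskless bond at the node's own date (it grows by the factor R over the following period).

(0,0): Delta=-1.5877 Bond=130.4215
(1,0): Delta=0.9248 Bond=41.9648
(1,1): Delta=-1.8707 Bond=156.0691
V0=54.2137

Since d<R<u, set p* = (R−d)/(u−d) = 0.8667; price each node as the discounted p*-expectation of its children.
Payoffs at expiry: V(2,0)=75.1700, V(2,1)=86.0900, V(2,2)=55.9200
Node (1,0) S=39.3600: V=(p*·86.0900+(1−p*)·75.1700)/1.08=78.3648; Δ=(86.0900−75.1700)/(44.0832−32.2752)=0.9248; B=V−Δ·S=41.9648
Node (1,1) S=53.7600: V=(p*·55.9200+(1−p*)·86.0900)/1.08=55.5025; Δ=(55.9200−86.0900)/(60.2112−44.0832)=-1.8707; B=V−Δ·S=156.0691
Node (0,0) S=48.0000: V=(p*·55.5025+(1−p*)·78.3648)/1.08=54.2137; Δ=(55.5025−78.3648)/(53.7600−39.3600)=-1.5877; B=V−Δ·S=130.4215
As a check, the time-0 holding Δ(0,0)·S0 + B(0,0) comes to 54.2137 — exactly V0.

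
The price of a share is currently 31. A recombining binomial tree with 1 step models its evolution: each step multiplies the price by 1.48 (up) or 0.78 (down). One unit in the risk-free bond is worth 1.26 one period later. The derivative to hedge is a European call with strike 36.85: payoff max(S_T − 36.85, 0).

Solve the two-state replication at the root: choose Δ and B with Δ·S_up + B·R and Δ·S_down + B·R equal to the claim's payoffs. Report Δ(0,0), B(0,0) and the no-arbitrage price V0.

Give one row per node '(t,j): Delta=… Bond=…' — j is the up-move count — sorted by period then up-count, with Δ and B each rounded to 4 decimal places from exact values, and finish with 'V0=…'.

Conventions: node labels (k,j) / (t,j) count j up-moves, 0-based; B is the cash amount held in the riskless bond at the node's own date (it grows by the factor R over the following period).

The replicating-portfolio and risk-neutral prices coincide; use p* = (1.26−0.78)/(1.48−0.78) = 0.6857 for the latter.
At maturity the claim pays: V(1,0)=0.0000, V(1,1)=9.0300
  t=0,j=0: stock 31.0000 → up 45.8800 (V=9.0300), down 24.1800 (V=0.0000). Price 4.9143; hedge Δ=0.4161, bond B=-7.9857.
Check: Δ(0,0)·S0 + B(0,0) = 4.9143 = V0.

(0,0): Delta=0.4161 Bond=-7.9857
V0=4.9143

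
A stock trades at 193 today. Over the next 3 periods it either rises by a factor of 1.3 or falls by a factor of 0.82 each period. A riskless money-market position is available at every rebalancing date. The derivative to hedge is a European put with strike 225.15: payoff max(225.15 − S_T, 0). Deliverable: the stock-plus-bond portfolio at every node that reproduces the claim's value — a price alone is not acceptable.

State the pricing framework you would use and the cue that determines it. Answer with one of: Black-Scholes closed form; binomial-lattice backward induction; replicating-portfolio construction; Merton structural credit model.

framework: replicating-portfolio construction

Key observation: the deliverable is the dynamic trading strategy on the 3-step tree (spot 193, moves 1.3 and 0.82), so the valuation must go through the node-by-node replicating-portfolio solve.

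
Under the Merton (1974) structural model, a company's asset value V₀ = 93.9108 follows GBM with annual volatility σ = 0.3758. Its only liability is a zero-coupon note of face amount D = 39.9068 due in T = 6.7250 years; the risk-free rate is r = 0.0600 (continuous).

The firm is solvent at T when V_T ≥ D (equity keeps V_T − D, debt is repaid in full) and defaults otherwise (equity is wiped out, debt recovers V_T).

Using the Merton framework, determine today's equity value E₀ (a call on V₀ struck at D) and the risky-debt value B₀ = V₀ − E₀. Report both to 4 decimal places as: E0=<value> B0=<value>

E0=69.3341 B0=24.5767

Work the structural quantities from V₀ = 93.9108 against face 39.9068:
d₁ = [ln(V₀/D) + (r + σ²/2)T] / (σ√T)
   = [ln(93.9108/39.9068) + (0.0600 + 0.5·0.3758²)·6.7250] / (0.3758·√6.7250)
   = [0.855799 + 0.878371] / 0.974547 = 1.779462
d₂ = d₁ − σ√T = 1.779462 − 0.974547 = 0.804915
N(d₁) = 0.962418,  N(d₂) = 0.789566,  e^(−rT) = 0.667978
E₀ = V₀·N(d₁) − D·e^(−rT)·N(d₂)
   = 93.9108·0.962418 − 39.9068·0.667978·0.789566 = 69.334099
B₀ = V₀ − E₀ = 93.9108 − 69.334099 = 24.576701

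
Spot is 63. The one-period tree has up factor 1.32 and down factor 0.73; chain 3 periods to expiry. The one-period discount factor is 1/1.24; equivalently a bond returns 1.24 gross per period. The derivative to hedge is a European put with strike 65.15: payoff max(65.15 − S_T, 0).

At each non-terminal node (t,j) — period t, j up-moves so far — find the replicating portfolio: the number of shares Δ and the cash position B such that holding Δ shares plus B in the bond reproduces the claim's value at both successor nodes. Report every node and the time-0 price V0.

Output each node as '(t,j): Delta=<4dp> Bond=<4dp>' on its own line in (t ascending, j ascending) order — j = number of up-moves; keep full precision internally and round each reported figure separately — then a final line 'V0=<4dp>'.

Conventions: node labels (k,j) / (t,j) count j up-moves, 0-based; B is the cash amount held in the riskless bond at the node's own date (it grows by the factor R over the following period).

(0,0): Delta=-0.0918 Bond=6.3591
(1,0): Delta=-0.6151 Bond=31.9494
(1,1): Delta=-0.0464 Bond=4.1105
(2,0): Delta=-1.0000 Bond=52.5403
(2,1): Delta=-0.5817 Bond=37.5901
(2,2): Delta=0.0000 Bond=0.0000
V0=0.5741

The replicating-portfolio and risk-neutral prices coincide; use p* = (1.24−0.73)/(1.32−0.73) = 0.8644 for the latter.
Expiry values: V(3,0)=40.6419, V(3,1)=20.8340, V(3,2)=0.0000, V(3,3)=0.0000
(2,0): S=33.5727. Δ = (V_up−V_dn)/(S_up−S_dn) = (20.8340−40.6419)/(44.3160−24.5081) = -1.0000. V = [p*·20.8340 + (1−p*)·40.6419]/1.24 = 18.9676. B = V − Δ·S = 52.5403.
(2,1): S=60.7068. Δ = (V_up−V_dn)/(S_up−S_dn) = (0.0000−20.8340)/(80.1330−44.3160) = -0.5817. V = [p*·0.0000 + (1−p*)·20.8340]/1.24 = 2.2782. B = V − Δ·S = 37.5901.
(2,2): S=109.7712. Δ = (V_up−V_dn)/(S_up−S_dn) = (0.0000−0.0000)/(144.8980−80.1330) = 0.0000. V = [p*·0.0000 + (1−p*)·0.0000]/1.24 = 0.0000. B = V − Δ·S = 0.0000.
(1,0): S=45.9900. Δ = (V_up−V_dn)/(S_up−S_dn) = (2.2782−18.9676)/(60.7068−33.5727) = -0.6151. V = [p*·2.2782 + (1−p*)·18.9676]/1.24 = 3.6622. B = V − Δ·S = 31.9494.
(1,1): S=83.1600. Δ = (V_up−V_dn)/(S_up−S_dn) = (0.0000−2.2782)/(109.7712−60.7068) = -0.0464. V = [p*·0.0000 + (1−p*)·2.2782]/1.24 = 0.2491. B = V − Δ·S = 4.1105.
(0,0): S=63.0000. Δ = (V_up−V_dn)/(S_up−S_dn) = (0.2491−3.6622)/(83.1600−45.9900) = -0.0918. V = [p*·0.2491 + (1−p*)·3.6622]/1.24 = 0.5741. B = V − Δ·S = 6.3591.
Sanity check at the root: Δ(0,0)·S0 + B(0,0) reproduces V0 = 0.5741.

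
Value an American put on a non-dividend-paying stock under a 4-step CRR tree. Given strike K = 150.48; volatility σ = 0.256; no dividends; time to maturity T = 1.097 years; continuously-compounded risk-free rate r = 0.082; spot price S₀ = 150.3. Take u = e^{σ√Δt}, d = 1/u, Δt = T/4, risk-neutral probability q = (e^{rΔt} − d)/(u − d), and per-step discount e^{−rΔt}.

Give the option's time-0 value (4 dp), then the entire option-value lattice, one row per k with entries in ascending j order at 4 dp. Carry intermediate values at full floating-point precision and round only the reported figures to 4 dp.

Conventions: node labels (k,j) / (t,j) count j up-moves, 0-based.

price = 10.8272
tree:
10.8272
20.1198 3.7049
35.5292 8.3984 0.0347
49.9516 19.0376 0.0790 0.0000
62.5645 35.5292 0.1800 0.0000 0.0000

params: Δt=0.27425 u=1.14347 d=0.87453 q=0.55110 e^(-rΔt)=0.97776
t_4 payoffs: 62.5645 35.5292 0.1800 0.0000 0.0000
k=3: node(3,0) S=100.5284 payoff=49.9516 vs cont=46.6053 → 49.9516 [stop]  node(3,1) S=131.4424 payoff=19.0376 vs cont=15.6913 → 19.0376 [stop]  node(3,2) S=171.8630 payoff=0.0000 vs cont=0.0790 → 0.0790 [wait]  node(3,3) S=224.7135 payoff=0.0000 vs cont=0.0000 → 0.0000 [wait]
k=2: node(2,0) S=114.9508 payoff=35.5292 vs cont=32.1829 → 35.5292 [stop]  node(2,1) S=150.3000 payoff=0.1800 vs cont=8.3984 → 8.3984 [wait]  node(2,2) S=196.5196 payoff=0.0000 vs cont=0.0347 → 0.0347 [wait]
k=1: node(1,0) S=131.4424 payoff=19.0376 vs cont=20.1198 → 20.1198 [wait]  node(1,1) S=171.8630 payoff=0.0000 vs cont=3.7049 → 3.7049 [wait]
k=0: node(0,0) S=150.3000 payoff=0.1800 vs cont=10.8272 → 10.8272 [wait]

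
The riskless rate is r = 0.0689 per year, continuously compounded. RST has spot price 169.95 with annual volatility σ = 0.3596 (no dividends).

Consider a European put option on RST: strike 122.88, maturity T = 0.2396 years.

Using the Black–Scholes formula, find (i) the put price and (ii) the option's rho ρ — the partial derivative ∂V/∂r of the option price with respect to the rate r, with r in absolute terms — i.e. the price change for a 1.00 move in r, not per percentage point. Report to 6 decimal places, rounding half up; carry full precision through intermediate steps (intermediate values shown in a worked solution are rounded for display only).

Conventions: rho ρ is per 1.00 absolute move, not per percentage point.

price = 0.252971
ρ = -0.935119

σ√T = 0.3596·√0.2396 = 0.176020
d₁ = (ln(S/K) + (r+σ²/2)T) / (σ√T) = (ln(169.95/122.88) + (0.0689+0.3596²/2)·0.2396) / 0.176020 = (0.324296 + 0.032000) / 0.176020 = 2.024174
d₂ = d₁ − σ√T = 2.024174 − 0.176020 = 1.848154
e^{−rT} = 0.983627
N(−d₁) = 0.021476,  N(−d₂) = 0.032290
Put price V = K·e^{−rT}·N(−d₂) − S·N(−d₁) = 3.902836 − 3.649865 = 0.252971
ρ = −K·T·e^{−rT}·N(−d₂) = -0.935119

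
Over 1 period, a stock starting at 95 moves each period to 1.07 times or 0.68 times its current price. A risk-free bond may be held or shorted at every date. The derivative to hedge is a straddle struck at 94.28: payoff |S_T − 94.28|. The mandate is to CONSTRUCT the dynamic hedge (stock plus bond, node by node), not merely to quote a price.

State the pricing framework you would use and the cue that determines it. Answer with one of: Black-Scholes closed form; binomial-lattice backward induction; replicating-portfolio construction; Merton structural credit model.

Key observation: what is demanded is not a single number but the (Δ, B) position at each node of the 1.07/0.68 tree starting at 95; constructing those positions is the replicating-portfolio method.

framework: replicating-portfolio construction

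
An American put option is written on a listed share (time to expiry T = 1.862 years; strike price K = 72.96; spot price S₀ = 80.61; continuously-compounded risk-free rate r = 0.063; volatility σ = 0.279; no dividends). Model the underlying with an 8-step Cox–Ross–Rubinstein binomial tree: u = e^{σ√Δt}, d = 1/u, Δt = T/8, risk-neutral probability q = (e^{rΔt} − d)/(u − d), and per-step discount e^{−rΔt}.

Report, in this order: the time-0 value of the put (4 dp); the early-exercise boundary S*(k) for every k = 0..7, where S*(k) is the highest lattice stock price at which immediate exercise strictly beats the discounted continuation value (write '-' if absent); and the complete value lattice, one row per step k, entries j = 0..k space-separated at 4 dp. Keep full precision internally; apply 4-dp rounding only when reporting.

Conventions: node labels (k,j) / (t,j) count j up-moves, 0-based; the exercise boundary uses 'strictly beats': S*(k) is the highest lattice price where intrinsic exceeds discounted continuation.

params: Δt=0.23275 u=1.14408 d=0.87406 q=0.52111 e^(-rΔt)=0.98544
t_8 payoffs: 45.4977 37.0141 25.9097 11.3749 0.0000 0.0000 0.0000 0.0000 0.0000
t_7: node(7,0) S=31.4190 payoff=41.5410 vs cont=40.4789 → 41.5410 [stop]  node(7,1) S=41.1250 payoff=31.8350 vs cont=30.7730 → 31.8350 [stop]  node(7,2) S=53.8294 payoff=19.1306 vs cont=18.0686 → 19.1306 [stop]  node(7,3) S=70.4583 payoff=2.5017 vs cont=5.3681 → 5.3681 [wait]  node(7,4) S=92.2243 payoff=0.0000 vs cont=0.0000 → 0.0000 [wait]  node(7,5) S=120.7143 payoff=0.0000 vs cont=0.0000 → 0.0000 [wait]  node(7,6) S=158.0053 payoff=0.0000 vs cont=0.0000 → 0.0000 [wait]  node(7,7) S=206.8164 payoff=0.0000 vs cont=0.0000 → 0.0000 [wait]  ⇒ S*(7)=53.8294
t_6: node(6,0) S=35.9459 payoff=37.0141 vs cont=35.9521 → 37.0141 [stop]  node(6,1) S=47.0503 payoff=25.9097 vs cont=24.8476 → 25.9097 [stop]  node(6,2) S=61.5851 payoff=11.3749 vs cont=11.7848 → 11.7848 [wait]  node(6,3) S=80.6100 payoff=0.0000 vs cont=2.5333 → 2.5333 [wait]  node(6,4) S=105.5121 payoff=0.0000 vs cont=0.0000 → 0.0000 [wait]  node(6,5) S=138.1068 payoff=0.0000 vs cont=0.0000 → 0.0000 [wait]  node(6,6) S=180.7708 payoff=0.0000 vs cont=0.0000 → 0.0000 [wait]  ⇒ S*(6)=47.0503
t_5: node(5,0) S=41.1250 payoff=31.8350 vs cont=30.7730 → 31.8350 [stop]  node(5,1) S=53.8294 payoff=19.1306 vs cont=18.2791 → 19.1306 [stop]  node(5,2) S=70.4583 payoff=2.5017 vs cont=6.8624 → 6.8624 [wait]  node(5,3) S=92.2243 payoff=0.0000 vs cont=1.1955 → 1.1955 [wait]  node(5,4) S=120.7143 payoff=0.0000 vs cont=0.0000 → 0.0000 [wait]  node(5,5) S=158.0053 payoff=0.0000 vs cont=0.0000 → 0.0000 [wait]  ⇒ S*(5)=53.8294
t_4: node(4,0) S=47.0503 payoff=25.9097 vs cont=24.8476 → 25.9097 [stop]  node(4,1) S=61.5851 payoff=11.3749 vs cont=12.5522 → 12.5522 [wait]  node(4,2) S=80.6100 payoff=0.0000 vs cont=3.8525 → 3.8525 [wait]  node(4,3) S=105.5121 payoff=0.0000 vs cont=0.5642 → 0.5642 [wait]  node(4,4) S=138.1068 payoff=0.0000 vs cont=0.0000 → 0.0000 [wait]  ⇒ S*(4)=47.0503
t_3: node(3,0) S=53.8294 payoff=19.1306 vs cont=18.6732 → 19.1306 [stop]  node(3,1) S=70.4583 payoff=2.5017 vs cont=7.9020 → 7.9020 [wait]  node(3,2) S=92.2243 payoff=0.0000 vs cont=2.1078 → 2.1078 [wait]  node(3,3) S=120.7143 payoff=0.0000 vs cont=0.2663 → 0.2663 [wait]  ⇒ S*(3)=53.8294
t_2: node(2,0) S=61.5851 payoff=11.3749 vs cont=13.0860 → 13.0860 [wait]  node(2,1) S=80.6100 payoff=0.0000 vs cont=4.8115 → 4.8115 [wait]  node(2,2) S=105.5121 payoff=0.0000 vs cont=1.1315 → 1.1315 [wait]  ⇒ S*(2)=-
t_1: node(1,0) S=70.4583 payoff=2.5017 vs cont=8.6464 → 8.6464 [wait]  node(1,1) S=92.2243 payoff=0.0000 vs cont=2.8517 → 2.8517 [wait]  ⇒ S*(1)=-
t_0: node(0,0) S=80.6100 payoff=0.0000 vs cont=5.5449 → 5.5449 [wait]  ⇒ S*(0)=-

price = 5.5449
boundary = - - - 53.8294 47.0503 53.8294 47.0503 53.8294
tree:
5.5449
8.6464 2.8517
13.0860 4.8115 1.1315
19.1306 7.9020 2.1078 0.2663
25.9097 12.5522 3.8525 0.5642 0.0000
31.8350 19.1306 6.8624 1.1955 0.0000 0.0000
37.0141 25.9097 11.7848 2.5333 0.0000 0.0000 0.0000
41.5410 31.8350 19.1306 5.3681 0.0000 0.0000 0.0000 0.0000
45.4977 37.0141 25.9097 11.3749 0.0000 0.0000 0.0000 0.0000 0.0000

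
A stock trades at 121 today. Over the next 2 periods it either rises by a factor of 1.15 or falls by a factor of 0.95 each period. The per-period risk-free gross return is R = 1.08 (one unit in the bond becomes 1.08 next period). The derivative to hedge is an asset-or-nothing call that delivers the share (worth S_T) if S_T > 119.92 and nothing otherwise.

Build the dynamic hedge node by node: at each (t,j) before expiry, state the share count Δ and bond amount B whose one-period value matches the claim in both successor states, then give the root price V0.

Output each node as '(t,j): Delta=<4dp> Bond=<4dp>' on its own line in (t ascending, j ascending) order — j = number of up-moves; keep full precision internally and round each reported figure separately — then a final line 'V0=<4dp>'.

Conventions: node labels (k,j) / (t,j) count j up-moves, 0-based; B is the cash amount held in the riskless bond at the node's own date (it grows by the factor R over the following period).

(0,0): Delta=2.4624 Bond=-188.4174
(1,0): Delta=5.7500 Bond=-581.4022
(1,1): Delta=1.0000 Bond=0.0000
V0=109.5311

No-arbitrage ⇒ martingale measure with p* = (R−d)/(u−d) = 0.6500.
Expiry values: V(2,0)=0.0000, V(2,1)=132.1925, V(2,2)=160.0225
Node (1,0) S=114.9500: V=(p*·132.1925+(1−p*)·0.0000)/1.08=79.5603; Δ=(132.1925−0.0000)/(132.1925−109.2025)=5.7500; B=V−Δ·S=-581.4022
Node (1,1) S=139.1500: V=(p*·160.0225+(1−p*)·132.1925)/1.08=139.1500; Δ=(160.0225−132.1925)/(160.0225−132.1925)=1.0000; B=V−Δ·S=0.0000
Node (0,0) S=121.0000: V=(p*·139.1500+(1−p*)·79.5603)/1.08=109.5311; Δ=(139.1500−79.5603)/(139.1500−114.9500)=2.4624; B=V−Δ·S=-188.4174
As a check, the time-0 holding Δ(0,0)·S0 + B(0,0) comes to 109.5311 — exactly V0.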